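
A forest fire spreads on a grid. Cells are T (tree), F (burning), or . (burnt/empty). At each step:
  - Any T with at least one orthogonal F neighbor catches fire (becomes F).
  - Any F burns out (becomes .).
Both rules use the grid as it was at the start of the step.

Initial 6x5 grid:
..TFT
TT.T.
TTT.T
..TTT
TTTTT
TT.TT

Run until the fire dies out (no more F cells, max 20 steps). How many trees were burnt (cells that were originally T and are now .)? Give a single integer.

Step 1: +3 fires, +1 burnt (F count now 3)
Step 2: +0 fires, +3 burnt (F count now 0)
Fire out after step 2
Initially T: 21, now '.': 12
Total burnt (originally-T cells now '.'): 3

Answer: 3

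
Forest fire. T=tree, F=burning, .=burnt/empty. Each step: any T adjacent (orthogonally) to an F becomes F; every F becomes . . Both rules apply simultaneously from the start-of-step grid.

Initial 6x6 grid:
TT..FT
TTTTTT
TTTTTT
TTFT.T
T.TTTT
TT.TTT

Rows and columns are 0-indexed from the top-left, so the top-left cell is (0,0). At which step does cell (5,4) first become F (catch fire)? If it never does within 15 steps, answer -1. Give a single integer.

Step 1: cell (5,4)='T' (+6 fires, +2 burnt)
Step 2: cell (5,4)='T' (+8 fires, +6 burnt)
Step 3: cell (5,4)='T' (+6 fires, +8 burnt)
Step 4: cell (5,4)='F' (+6 fires, +6 burnt)
  -> target ignites at step 4
Step 5: cell (5,4)='.' (+3 fires, +6 burnt)
Step 6: cell (5,4)='.' (+0 fires, +3 burnt)
  fire out at step 6

4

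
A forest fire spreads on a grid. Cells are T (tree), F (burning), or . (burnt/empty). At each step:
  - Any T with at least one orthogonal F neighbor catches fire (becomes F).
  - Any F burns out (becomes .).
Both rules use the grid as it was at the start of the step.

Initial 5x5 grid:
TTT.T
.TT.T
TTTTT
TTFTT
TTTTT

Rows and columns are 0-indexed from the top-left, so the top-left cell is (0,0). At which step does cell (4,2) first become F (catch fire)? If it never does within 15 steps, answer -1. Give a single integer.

Step 1: cell (4,2)='F' (+4 fires, +1 burnt)
  -> target ignites at step 1
Step 2: cell (4,2)='.' (+7 fires, +4 burnt)
Step 3: cell (4,2)='.' (+6 fires, +7 burnt)
Step 4: cell (4,2)='.' (+2 fires, +6 burnt)
Step 5: cell (4,2)='.' (+2 fires, +2 burnt)
Step 6: cell (4,2)='.' (+0 fires, +2 burnt)
  fire out at step 6

1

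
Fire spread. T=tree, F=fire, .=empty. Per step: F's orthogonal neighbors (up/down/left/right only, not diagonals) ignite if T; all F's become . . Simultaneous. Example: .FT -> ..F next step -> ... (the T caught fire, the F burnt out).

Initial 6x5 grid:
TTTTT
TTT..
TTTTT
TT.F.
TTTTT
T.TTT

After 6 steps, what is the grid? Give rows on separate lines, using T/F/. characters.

Step 1: 2 trees catch fire, 1 burn out
  TTTTT
  TTT..
  TTTFT
  TT...
  TTTFT
  T.TTT
Step 2: 5 trees catch fire, 2 burn out
  TTTTT
  TTT..
  TTF.F
  TT...
  TTF.F
  T.TFT
Step 3: 5 trees catch fire, 5 burn out
  TTTTT
  TTF..
  TF...
  TT...
  TF...
  T.F.F
Step 4: 5 trees catch fire, 5 burn out
  TTFTT
  TF...
  F....
  TF...
  F....
  T....
Step 5: 5 trees catch fire, 5 burn out
  TF.FT
  F....
  .....
  F....
  .....
  F....
Step 6: 2 trees catch fire, 5 burn out
  F...F
  .....
  .....
  .....
  .....
  .....

F...F
.....
.....
.....
.....
.....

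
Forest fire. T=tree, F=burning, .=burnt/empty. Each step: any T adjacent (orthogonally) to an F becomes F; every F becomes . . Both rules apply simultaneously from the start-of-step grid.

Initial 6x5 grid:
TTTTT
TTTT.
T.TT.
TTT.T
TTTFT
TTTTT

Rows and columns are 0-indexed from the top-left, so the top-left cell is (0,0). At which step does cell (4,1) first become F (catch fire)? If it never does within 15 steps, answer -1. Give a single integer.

Step 1: cell (4,1)='T' (+3 fires, +1 burnt)
Step 2: cell (4,1)='F' (+5 fires, +3 burnt)
  -> target ignites at step 2
Step 3: cell (4,1)='.' (+4 fires, +5 burnt)
Step 4: cell (4,1)='.' (+4 fires, +4 burnt)
Step 5: cell (4,1)='.' (+4 fires, +4 burnt)
Step 6: cell (4,1)='.' (+3 fires, +4 burnt)
Step 7: cell (4,1)='.' (+2 fires, +3 burnt)
Step 8: cell (4,1)='.' (+0 fires, +2 burnt)
  fire out at step 8

2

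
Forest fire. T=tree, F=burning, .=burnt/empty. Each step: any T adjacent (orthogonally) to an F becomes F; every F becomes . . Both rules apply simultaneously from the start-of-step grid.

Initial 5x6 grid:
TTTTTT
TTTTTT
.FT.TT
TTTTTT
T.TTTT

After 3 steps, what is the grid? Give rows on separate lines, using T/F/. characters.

Step 1: 3 trees catch fire, 1 burn out
  TTTTTT
  TFTTTT
  ..F.TT
  TFTTTT
  T.TTTT
Step 2: 5 trees catch fire, 3 burn out
  TFTTTT
  F.FTTT
  ....TT
  F.FTTT
  T.TTTT
Step 3: 6 trees catch fire, 5 burn out
  F.FTTT
  ...FTT
  ....TT
  ...FTT
  F.FTTT

F.FTTT
...FTT
....TT
...FTT
F.FTTT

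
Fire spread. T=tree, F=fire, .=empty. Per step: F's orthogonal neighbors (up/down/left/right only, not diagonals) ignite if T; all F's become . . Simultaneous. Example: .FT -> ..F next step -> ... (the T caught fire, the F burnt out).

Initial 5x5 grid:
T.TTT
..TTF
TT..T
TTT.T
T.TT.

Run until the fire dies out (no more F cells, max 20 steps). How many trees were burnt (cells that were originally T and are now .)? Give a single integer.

Answer: 7

Derivation:
Step 1: +3 fires, +1 burnt (F count now 3)
Step 2: +3 fires, +3 burnt (F count now 3)
Step 3: +1 fires, +3 burnt (F count now 1)
Step 4: +0 fires, +1 burnt (F count now 0)
Fire out after step 4
Initially T: 16, now '.': 16
Total burnt (originally-T cells now '.'): 7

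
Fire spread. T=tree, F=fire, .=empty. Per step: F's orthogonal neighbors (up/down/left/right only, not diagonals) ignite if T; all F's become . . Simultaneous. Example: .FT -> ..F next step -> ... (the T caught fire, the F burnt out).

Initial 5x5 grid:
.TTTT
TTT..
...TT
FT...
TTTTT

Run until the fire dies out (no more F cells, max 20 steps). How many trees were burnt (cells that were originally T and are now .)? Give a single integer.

Answer: 6

Derivation:
Step 1: +2 fires, +1 burnt (F count now 2)
Step 2: +1 fires, +2 burnt (F count now 1)
Step 3: +1 fires, +1 burnt (F count now 1)
Step 4: +1 fires, +1 burnt (F count now 1)
Step 5: +1 fires, +1 burnt (F count now 1)
Step 6: +0 fires, +1 burnt (F count now 0)
Fire out after step 6
Initially T: 15, now '.': 16
Total burnt (originally-T cells now '.'): 6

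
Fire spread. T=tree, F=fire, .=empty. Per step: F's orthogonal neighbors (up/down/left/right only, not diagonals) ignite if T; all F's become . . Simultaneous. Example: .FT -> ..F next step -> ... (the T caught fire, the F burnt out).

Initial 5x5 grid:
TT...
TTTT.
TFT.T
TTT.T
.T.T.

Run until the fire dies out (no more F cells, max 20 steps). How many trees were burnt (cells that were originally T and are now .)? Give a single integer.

Step 1: +4 fires, +1 burnt (F count now 4)
Step 2: +6 fires, +4 burnt (F count now 6)
Step 3: +2 fires, +6 burnt (F count now 2)
Step 4: +0 fires, +2 burnt (F count now 0)
Fire out after step 4
Initially T: 15, now '.': 22
Total burnt (originally-T cells now '.'): 12

Answer: 12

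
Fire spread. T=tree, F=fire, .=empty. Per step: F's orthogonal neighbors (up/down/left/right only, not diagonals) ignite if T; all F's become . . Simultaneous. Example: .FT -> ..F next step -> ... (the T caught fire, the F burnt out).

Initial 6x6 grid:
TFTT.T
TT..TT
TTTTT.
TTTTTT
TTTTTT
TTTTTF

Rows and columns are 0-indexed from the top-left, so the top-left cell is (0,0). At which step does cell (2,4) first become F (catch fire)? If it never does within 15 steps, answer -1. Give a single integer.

Step 1: cell (2,4)='T' (+5 fires, +2 burnt)
Step 2: cell (2,4)='T' (+6 fires, +5 burnt)
Step 3: cell (2,4)='T' (+6 fires, +6 burnt)
Step 4: cell (2,4)='F' (+8 fires, +6 burnt)
  -> target ignites at step 4
Step 5: cell (2,4)='.' (+3 fires, +8 burnt)
Step 6: cell (2,4)='.' (+1 fires, +3 burnt)
Step 7: cell (2,4)='.' (+1 fires, +1 burnt)
Step 8: cell (2,4)='.' (+0 fires, +1 burnt)
  fire out at step 8

4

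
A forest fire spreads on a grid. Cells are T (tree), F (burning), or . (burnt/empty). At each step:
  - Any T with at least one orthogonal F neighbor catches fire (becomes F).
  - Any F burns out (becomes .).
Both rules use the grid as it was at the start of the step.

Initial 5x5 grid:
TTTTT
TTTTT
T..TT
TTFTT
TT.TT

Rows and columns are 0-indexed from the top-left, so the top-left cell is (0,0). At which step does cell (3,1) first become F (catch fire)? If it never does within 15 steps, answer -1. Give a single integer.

Step 1: cell (3,1)='F' (+2 fires, +1 burnt)
  -> target ignites at step 1
Step 2: cell (3,1)='.' (+5 fires, +2 burnt)
Step 3: cell (3,1)='.' (+5 fires, +5 burnt)
Step 4: cell (3,1)='.' (+4 fires, +5 burnt)
Step 5: cell (3,1)='.' (+4 fires, +4 burnt)
Step 6: cell (3,1)='.' (+1 fires, +4 burnt)
Step 7: cell (3,1)='.' (+0 fires, +1 burnt)
  fire out at step 7

1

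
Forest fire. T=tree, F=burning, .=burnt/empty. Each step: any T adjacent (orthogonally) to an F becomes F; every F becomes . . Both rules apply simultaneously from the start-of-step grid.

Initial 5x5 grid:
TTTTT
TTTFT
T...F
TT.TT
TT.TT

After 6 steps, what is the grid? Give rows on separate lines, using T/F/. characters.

Step 1: 4 trees catch fire, 2 burn out
  TTTFT
  TTF.F
  T....
  TT.TF
  TT.TT
Step 2: 5 trees catch fire, 4 burn out
  TTF.F
  TF...
  T....
  TT.F.
  TT.TF
Step 3: 3 trees catch fire, 5 burn out
  TF...
  F....
  T....
  TT...
  TT.F.
Step 4: 2 trees catch fire, 3 burn out
  F....
  .....
  F....
  TT...
  TT...
Step 5: 1 trees catch fire, 2 burn out
  .....
  .....
  .....
  FT...
  TT...
Step 6: 2 trees catch fire, 1 burn out
  .....
  .....
  .....
  .F...
  FT...

.....
.....
.....
.F...
FT...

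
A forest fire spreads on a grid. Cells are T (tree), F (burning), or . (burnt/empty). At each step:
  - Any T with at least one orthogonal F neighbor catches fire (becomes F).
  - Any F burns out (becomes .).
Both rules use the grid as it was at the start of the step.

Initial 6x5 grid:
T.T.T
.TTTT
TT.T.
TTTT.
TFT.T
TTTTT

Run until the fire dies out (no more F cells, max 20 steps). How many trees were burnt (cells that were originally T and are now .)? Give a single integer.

Step 1: +4 fires, +1 burnt (F count now 4)
Step 2: +5 fires, +4 burnt (F count now 5)
Step 3: +4 fires, +5 burnt (F count now 4)
Step 4: +3 fires, +4 burnt (F count now 3)
Step 5: +3 fires, +3 burnt (F count now 3)
Step 6: +1 fires, +3 burnt (F count now 1)
Step 7: +1 fires, +1 burnt (F count now 1)
Step 8: +0 fires, +1 burnt (F count now 0)
Fire out after step 8
Initially T: 22, now '.': 29
Total burnt (originally-T cells now '.'): 21

Answer: 21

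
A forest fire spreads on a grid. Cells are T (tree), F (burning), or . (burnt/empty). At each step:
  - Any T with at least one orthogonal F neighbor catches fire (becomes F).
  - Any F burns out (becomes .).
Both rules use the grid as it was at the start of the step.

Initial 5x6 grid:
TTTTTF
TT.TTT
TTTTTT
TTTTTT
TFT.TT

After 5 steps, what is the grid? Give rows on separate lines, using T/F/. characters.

Step 1: 5 trees catch fire, 2 burn out
  TTTTF.
  TT.TTF
  TTTTTT
  TFTTTT
  F.F.TT
Step 2: 6 trees catch fire, 5 burn out
  TTTF..
  TT.TF.
  TFTTTF
  F.FTTT
  ....TT
Step 3: 8 trees catch fire, 6 burn out
  TTF...
  TF.F..
  F.FTF.
  ...FTF
  ....TT
Step 4: 5 trees catch fire, 8 burn out
  TF....
  F.....
  ...F..
  ....F.
  ....TF
Step 5: 2 trees catch fire, 5 burn out
  F.....
  ......
  ......
  ......
  ....F.

F.....
......
......
......
....F.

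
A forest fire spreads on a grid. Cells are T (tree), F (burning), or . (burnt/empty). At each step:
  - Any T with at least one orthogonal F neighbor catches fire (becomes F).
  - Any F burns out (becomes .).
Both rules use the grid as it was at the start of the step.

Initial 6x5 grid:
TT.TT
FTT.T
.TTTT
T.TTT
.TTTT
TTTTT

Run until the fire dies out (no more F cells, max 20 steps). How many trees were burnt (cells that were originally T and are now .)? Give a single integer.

Answer: 23

Derivation:
Step 1: +2 fires, +1 burnt (F count now 2)
Step 2: +3 fires, +2 burnt (F count now 3)
Step 3: +1 fires, +3 burnt (F count now 1)
Step 4: +2 fires, +1 burnt (F count now 2)
Step 5: +3 fires, +2 burnt (F count now 3)
Step 6: +5 fires, +3 burnt (F count now 5)
Step 7: +4 fires, +5 burnt (F count now 4)
Step 8: +3 fires, +4 burnt (F count now 3)
Step 9: +0 fires, +3 burnt (F count now 0)
Fire out after step 9
Initially T: 24, now '.': 29
Total burnt (originally-T cells now '.'): 23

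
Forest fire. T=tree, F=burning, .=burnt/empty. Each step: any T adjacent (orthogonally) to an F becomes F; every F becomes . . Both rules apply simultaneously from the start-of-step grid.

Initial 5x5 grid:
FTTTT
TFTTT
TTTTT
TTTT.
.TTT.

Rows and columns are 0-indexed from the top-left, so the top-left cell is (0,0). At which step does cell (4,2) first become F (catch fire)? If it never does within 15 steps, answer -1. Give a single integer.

Step 1: cell (4,2)='T' (+4 fires, +2 burnt)
Step 2: cell (4,2)='T' (+5 fires, +4 burnt)
Step 3: cell (4,2)='T' (+6 fires, +5 burnt)
Step 4: cell (4,2)='F' (+4 fires, +6 burnt)
  -> target ignites at step 4
Step 5: cell (4,2)='.' (+1 fires, +4 burnt)
Step 6: cell (4,2)='.' (+0 fires, +1 burnt)
  fire out at step 6

4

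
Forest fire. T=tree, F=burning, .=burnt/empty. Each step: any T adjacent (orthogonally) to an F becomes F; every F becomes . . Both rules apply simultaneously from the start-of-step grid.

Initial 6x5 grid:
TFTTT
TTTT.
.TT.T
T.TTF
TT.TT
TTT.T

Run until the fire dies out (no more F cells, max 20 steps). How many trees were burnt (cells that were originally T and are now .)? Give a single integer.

Answer: 16

Derivation:
Step 1: +6 fires, +2 burnt (F count now 6)
Step 2: +7 fires, +6 burnt (F count now 7)
Step 3: +3 fires, +7 burnt (F count now 3)
Step 4: +0 fires, +3 burnt (F count now 0)
Fire out after step 4
Initially T: 22, now '.': 24
Total burnt (originally-T cells now '.'): 16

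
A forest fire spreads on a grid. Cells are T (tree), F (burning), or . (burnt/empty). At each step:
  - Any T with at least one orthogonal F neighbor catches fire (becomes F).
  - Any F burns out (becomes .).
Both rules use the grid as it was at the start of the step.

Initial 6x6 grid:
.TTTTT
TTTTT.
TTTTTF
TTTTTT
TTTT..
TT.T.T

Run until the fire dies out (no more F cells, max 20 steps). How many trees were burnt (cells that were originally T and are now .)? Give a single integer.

Step 1: +2 fires, +1 burnt (F count now 2)
Step 2: +3 fires, +2 burnt (F count now 3)
Step 3: +4 fires, +3 burnt (F count now 4)
Step 4: +6 fires, +4 burnt (F count now 6)
Step 5: +6 fires, +6 burnt (F count now 6)
Step 6: +4 fires, +6 burnt (F count now 4)
Step 7: +2 fires, +4 burnt (F count now 2)
Step 8: +1 fires, +2 burnt (F count now 1)
Step 9: +0 fires, +1 burnt (F count now 0)
Fire out after step 9
Initially T: 29, now '.': 35
Total burnt (originally-T cells now '.'): 28

Answer: 28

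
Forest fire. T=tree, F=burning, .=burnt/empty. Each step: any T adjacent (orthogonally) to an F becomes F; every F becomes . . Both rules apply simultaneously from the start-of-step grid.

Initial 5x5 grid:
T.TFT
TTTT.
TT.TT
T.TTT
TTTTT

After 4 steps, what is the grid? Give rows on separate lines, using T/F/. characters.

Step 1: 3 trees catch fire, 1 burn out
  T.F.F
  TTTF.
  TT.TT
  T.TTT
  TTTTT
Step 2: 2 trees catch fire, 3 burn out
  T....
  TTF..
  TT.FT
  T.TTT
  TTTTT
Step 3: 3 trees catch fire, 2 burn out
  T....
  TF...
  TT..F
  T.TFT
  TTTTT
Step 4: 5 trees catch fire, 3 burn out
  T....
  F....
  TF...
  T.F.F
  TTTFT

T....
F....
TF...
T.F.F
TTTFT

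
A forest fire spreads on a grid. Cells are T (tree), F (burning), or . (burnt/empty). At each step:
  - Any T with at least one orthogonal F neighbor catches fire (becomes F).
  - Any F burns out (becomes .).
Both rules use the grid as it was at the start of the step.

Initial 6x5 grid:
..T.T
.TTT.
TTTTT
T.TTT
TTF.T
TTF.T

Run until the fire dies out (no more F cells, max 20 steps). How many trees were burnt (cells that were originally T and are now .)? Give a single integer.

Step 1: +3 fires, +2 burnt (F count now 3)
Step 2: +4 fires, +3 burnt (F count now 4)
Step 3: +5 fires, +4 burnt (F count now 5)
Step 4: +6 fires, +5 burnt (F count now 6)
Step 5: +1 fires, +6 burnt (F count now 1)
Step 6: +0 fires, +1 burnt (F count now 0)
Fire out after step 6
Initially T: 20, now '.': 29
Total burnt (originally-T cells now '.'): 19

Answer: 19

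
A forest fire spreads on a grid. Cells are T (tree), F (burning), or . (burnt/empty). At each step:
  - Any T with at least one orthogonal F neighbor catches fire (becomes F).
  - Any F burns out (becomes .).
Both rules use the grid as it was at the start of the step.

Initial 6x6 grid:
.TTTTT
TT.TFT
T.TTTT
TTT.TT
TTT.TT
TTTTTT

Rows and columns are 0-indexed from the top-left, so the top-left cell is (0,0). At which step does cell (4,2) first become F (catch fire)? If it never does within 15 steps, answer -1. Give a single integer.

Step 1: cell (4,2)='T' (+4 fires, +1 burnt)
Step 2: cell (4,2)='T' (+5 fires, +4 burnt)
Step 3: cell (4,2)='T' (+4 fires, +5 burnt)
Step 4: cell (4,2)='T' (+4 fires, +4 burnt)
Step 5: cell (4,2)='F' (+5 fires, +4 burnt)
  -> target ignites at step 5
Step 6: cell (4,2)='.' (+4 fires, +5 burnt)
Step 7: cell (4,2)='.' (+3 fires, +4 burnt)
Step 8: cell (4,2)='.' (+1 fires, +3 burnt)
Step 9: cell (4,2)='.' (+0 fires, +1 burnt)
  fire out at step 9

5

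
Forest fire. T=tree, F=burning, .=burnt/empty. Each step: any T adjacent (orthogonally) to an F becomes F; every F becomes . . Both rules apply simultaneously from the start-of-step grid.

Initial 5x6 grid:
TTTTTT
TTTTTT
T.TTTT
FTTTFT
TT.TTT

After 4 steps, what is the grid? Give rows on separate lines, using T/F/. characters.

Step 1: 7 trees catch fire, 2 burn out
  TTTTTT
  TTTTTT
  F.TTFT
  .FTF.F
  FT.TFT
Step 2: 8 trees catch fire, 7 burn out
  TTTTTT
  FTTTFT
  ..TF.F
  ..F...
  .F.F.F
Step 3: 6 trees catch fire, 8 burn out
  FTTTFT
  .FTF.F
  ..F...
  ......
  ......
Step 4: 4 trees catch fire, 6 burn out
  .FTF.F
  ..F...
  ......
  ......
  ......

.FTF.F
..F...
......
......
......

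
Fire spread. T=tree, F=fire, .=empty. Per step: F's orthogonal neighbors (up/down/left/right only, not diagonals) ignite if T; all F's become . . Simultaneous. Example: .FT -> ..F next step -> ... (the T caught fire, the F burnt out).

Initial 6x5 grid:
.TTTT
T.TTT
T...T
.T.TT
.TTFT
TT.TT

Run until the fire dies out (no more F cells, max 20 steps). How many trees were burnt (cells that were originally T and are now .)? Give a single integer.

Answer: 18

Derivation:
Step 1: +4 fires, +1 burnt (F count now 4)
Step 2: +3 fires, +4 burnt (F count now 3)
Step 3: +3 fires, +3 burnt (F count now 3)
Step 4: +2 fires, +3 burnt (F count now 2)
Step 5: +2 fires, +2 burnt (F count now 2)
Step 6: +2 fires, +2 burnt (F count now 2)
Step 7: +1 fires, +2 burnt (F count now 1)
Step 8: +1 fires, +1 burnt (F count now 1)
Step 9: +0 fires, +1 burnt (F count now 0)
Fire out after step 9
Initially T: 20, now '.': 28
Total burnt (originally-T cells now '.'): 18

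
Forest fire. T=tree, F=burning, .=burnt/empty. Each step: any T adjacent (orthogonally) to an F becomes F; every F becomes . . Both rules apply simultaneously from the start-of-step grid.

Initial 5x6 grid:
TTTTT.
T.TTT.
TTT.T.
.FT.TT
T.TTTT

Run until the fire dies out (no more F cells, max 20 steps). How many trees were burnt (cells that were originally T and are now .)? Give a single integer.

Step 1: +2 fires, +1 burnt (F count now 2)
Step 2: +3 fires, +2 burnt (F count now 3)
Step 3: +3 fires, +3 burnt (F count now 3)
Step 4: +4 fires, +3 burnt (F count now 4)
Step 5: +5 fires, +4 burnt (F count now 5)
Step 6: +3 fires, +5 burnt (F count now 3)
Step 7: +0 fires, +3 burnt (F count now 0)
Fire out after step 7
Initially T: 21, now '.': 29
Total burnt (originally-T cells now '.'): 20

Answer: 20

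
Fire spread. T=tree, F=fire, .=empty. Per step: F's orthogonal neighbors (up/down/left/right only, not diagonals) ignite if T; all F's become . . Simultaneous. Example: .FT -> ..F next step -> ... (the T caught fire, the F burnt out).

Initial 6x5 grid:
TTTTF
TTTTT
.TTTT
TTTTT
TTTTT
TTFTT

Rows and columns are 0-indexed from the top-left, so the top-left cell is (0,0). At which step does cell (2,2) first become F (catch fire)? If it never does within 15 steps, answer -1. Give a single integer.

Step 1: cell (2,2)='T' (+5 fires, +2 burnt)
Step 2: cell (2,2)='T' (+8 fires, +5 burnt)
Step 3: cell (2,2)='F' (+9 fires, +8 burnt)
  -> target ignites at step 3
Step 4: cell (2,2)='.' (+4 fires, +9 burnt)
Step 5: cell (2,2)='.' (+1 fires, +4 burnt)
Step 6: cell (2,2)='.' (+0 fires, +1 burnt)
  fire out at step 6

3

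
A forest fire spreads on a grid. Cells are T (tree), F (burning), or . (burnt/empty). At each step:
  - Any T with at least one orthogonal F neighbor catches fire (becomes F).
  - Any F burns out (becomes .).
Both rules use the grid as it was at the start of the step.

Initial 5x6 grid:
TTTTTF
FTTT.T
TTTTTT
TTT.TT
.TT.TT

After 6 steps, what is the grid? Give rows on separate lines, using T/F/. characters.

Step 1: 5 trees catch fire, 2 burn out
  FTTTF.
  .FTT.F
  FTTTTT
  TTT.TT
  .TT.TT
Step 2: 6 trees catch fire, 5 burn out
  .FTF..
  ..FT..
  .FTTTF
  FTT.TT
  .TT.TT
Step 3: 6 trees catch fire, 6 burn out
  ..F...
  ...F..
  ..FTF.
  .FT.TF
  .TT.TT
Step 4: 5 trees catch fire, 6 burn out
  ......
  ......
  ...F..
  ..F.F.
  .FT.TF
Step 5: 2 trees catch fire, 5 burn out
  ......
  ......
  ......
  ......
  ..F.F.
Step 6: 0 trees catch fire, 2 burn out
  ......
  ......
  ......
  ......
  ......

......
......
......
......
......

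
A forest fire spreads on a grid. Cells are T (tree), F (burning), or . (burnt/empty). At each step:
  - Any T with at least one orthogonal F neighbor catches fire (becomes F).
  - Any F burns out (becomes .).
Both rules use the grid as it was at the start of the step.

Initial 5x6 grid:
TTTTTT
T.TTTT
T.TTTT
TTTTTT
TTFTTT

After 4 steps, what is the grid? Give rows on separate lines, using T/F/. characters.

Step 1: 3 trees catch fire, 1 burn out
  TTTTTT
  T.TTTT
  T.TTTT
  TTFTTT
  TF.FTT
Step 2: 5 trees catch fire, 3 burn out
  TTTTTT
  T.TTTT
  T.FTTT
  TF.FTT
  F...FT
Step 3: 5 trees catch fire, 5 burn out
  TTTTTT
  T.FTTT
  T..FTT
  F...FT
  .....F
Step 4: 5 trees catch fire, 5 burn out
  TTFTTT
  T..FTT
  F...FT
  .....F
  ......

TTFTTT
T..FTT
F...FT
.....F
......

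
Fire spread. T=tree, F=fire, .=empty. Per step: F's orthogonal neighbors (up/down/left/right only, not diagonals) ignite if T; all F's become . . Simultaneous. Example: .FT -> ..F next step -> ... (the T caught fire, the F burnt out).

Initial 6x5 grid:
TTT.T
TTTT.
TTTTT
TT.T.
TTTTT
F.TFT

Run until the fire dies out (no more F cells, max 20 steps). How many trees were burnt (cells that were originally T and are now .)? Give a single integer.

Step 1: +4 fires, +2 burnt (F count now 4)
Step 2: +5 fires, +4 burnt (F count now 5)
Step 3: +3 fires, +5 burnt (F count now 3)
Step 4: +5 fires, +3 burnt (F count now 5)
Step 5: +3 fires, +5 burnt (F count now 3)
Step 6: +2 fires, +3 burnt (F count now 2)
Step 7: +0 fires, +2 burnt (F count now 0)
Fire out after step 7
Initially T: 23, now '.': 29
Total burnt (originally-T cells now '.'): 22

Answer: 22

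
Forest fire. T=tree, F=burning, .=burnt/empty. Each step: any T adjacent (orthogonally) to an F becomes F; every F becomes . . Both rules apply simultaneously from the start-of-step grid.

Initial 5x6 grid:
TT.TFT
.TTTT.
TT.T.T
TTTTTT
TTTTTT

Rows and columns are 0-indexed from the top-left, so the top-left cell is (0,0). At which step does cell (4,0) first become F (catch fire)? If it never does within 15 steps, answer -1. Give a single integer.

Step 1: cell (4,0)='T' (+3 fires, +1 burnt)
Step 2: cell (4,0)='T' (+1 fires, +3 burnt)
Step 3: cell (4,0)='T' (+2 fires, +1 burnt)
Step 4: cell (4,0)='T' (+2 fires, +2 burnt)
Step 5: cell (4,0)='T' (+5 fires, +2 burnt)
Step 6: cell (4,0)='T' (+6 fires, +5 burnt)
Step 7: cell (4,0)='T' (+4 fires, +6 burnt)
Step 8: cell (4,0)='F' (+1 fires, +4 burnt)
  -> target ignites at step 8
Step 9: cell (4,0)='.' (+0 fires, +1 burnt)
  fire out at step 9

8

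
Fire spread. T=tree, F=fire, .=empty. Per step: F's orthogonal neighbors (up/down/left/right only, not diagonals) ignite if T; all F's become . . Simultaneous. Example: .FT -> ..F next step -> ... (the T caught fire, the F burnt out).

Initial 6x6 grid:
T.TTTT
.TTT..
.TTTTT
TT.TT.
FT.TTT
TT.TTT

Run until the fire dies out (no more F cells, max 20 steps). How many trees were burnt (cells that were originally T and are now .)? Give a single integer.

Answer: 25

Derivation:
Step 1: +3 fires, +1 burnt (F count now 3)
Step 2: +2 fires, +3 burnt (F count now 2)
Step 3: +1 fires, +2 burnt (F count now 1)
Step 4: +2 fires, +1 burnt (F count now 2)
Step 5: +2 fires, +2 burnt (F count now 2)
Step 6: +4 fires, +2 burnt (F count now 4)
Step 7: +4 fires, +4 burnt (F count now 4)
Step 8: +3 fires, +4 burnt (F count now 3)
Step 9: +3 fires, +3 burnt (F count now 3)
Step 10: +1 fires, +3 burnt (F count now 1)
Step 11: +0 fires, +1 burnt (F count now 0)
Fire out after step 11
Initially T: 26, now '.': 35
Total burnt (originally-T cells now '.'): 25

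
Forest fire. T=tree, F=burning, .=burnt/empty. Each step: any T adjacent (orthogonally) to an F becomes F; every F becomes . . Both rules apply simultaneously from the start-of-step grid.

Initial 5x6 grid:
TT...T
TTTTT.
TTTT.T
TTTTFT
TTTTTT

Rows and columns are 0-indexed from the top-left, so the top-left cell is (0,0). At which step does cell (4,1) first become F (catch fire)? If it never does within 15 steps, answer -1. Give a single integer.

Step 1: cell (4,1)='T' (+3 fires, +1 burnt)
Step 2: cell (4,1)='T' (+5 fires, +3 burnt)
Step 3: cell (4,1)='T' (+4 fires, +5 burnt)
Step 4: cell (4,1)='F' (+5 fires, +4 burnt)
  -> target ignites at step 4
Step 5: cell (4,1)='.' (+3 fires, +5 burnt)
Step 6: cell (4,1)='.' (+2 fires, +3 burnt)
Step 7: cell (4,1)='.' (+1 fires, +2 burnt)
Step 8: cell (4,1)='.' (+0 fires, +1 burnt)
  fire out at step 8

4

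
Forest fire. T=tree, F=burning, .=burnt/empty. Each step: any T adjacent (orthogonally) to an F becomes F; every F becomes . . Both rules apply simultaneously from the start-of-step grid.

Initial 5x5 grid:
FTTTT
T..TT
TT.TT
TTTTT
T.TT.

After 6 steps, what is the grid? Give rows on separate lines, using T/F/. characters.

Step 1: 2 trees catch fire, 1 burn out
  .FTTT
  F..TT
  TT.TT
  TTTTT
  T.TT.
Step 2: 2 trees catch fire, 2 burn out
  ..FTT
  ...TT
  FT.TT
  TTTTT
  T.TT.
Step 3: 3 trees catch fire, 2 burn out
  ...FT
  ...TT
  .F.TT
  FTTTT
  T.TT.
Step 4: 4 trees catch fire, 3 burn out
  ....F
  ...FT
  ...TT
  .FTTT
  F.TT.
Step 5: 3 trees catch fire, 4 burn out
  .....
  ....F
  ...FT
  ..FTT
  ..TT.
Step 6: 3 trees catch fire, 3 burn out
  .....
  .....
  ....F
  ...FT
  ..FT.

.....
.....
....F
...FT
..FT.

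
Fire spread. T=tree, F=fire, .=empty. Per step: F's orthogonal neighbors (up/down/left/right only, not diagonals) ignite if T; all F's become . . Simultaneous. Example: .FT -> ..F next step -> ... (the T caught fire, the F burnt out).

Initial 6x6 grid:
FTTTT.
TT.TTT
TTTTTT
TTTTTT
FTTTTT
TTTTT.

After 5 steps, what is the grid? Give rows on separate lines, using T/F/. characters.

Step 1: 5 trees catch fire, 2 burn out
  .FTTT.
  FT.TTT
  TTTTTT
  FTTTTT
  .FTTTT
  FTTTT.
Step 2: 6 trees catch fire, 5 burn out
  ..FTT.
  .F.TTT
  FTTTTT
  .FTTTT
  ..FTTT
  .FTTT.
Step 3: 5 trees catch fire, 6 burn out
  ...FT.
  ...TTT
  .FTTTT
  ..FTTT
  ...FTT
  ..FTT.
Step 4: 6 trees catch fire, 5 burn out
  ....F.
  ...FTT
  ..FTTT
  ...FTT
  ....FT
  ...FT.
Step 5: 5 trees catch fire, 6 burn out
  ......
  ....FT
  ...FTT
  ....FT
  .....F
  ....F.

......
....FT
...FTT
....FT
.....F
....F.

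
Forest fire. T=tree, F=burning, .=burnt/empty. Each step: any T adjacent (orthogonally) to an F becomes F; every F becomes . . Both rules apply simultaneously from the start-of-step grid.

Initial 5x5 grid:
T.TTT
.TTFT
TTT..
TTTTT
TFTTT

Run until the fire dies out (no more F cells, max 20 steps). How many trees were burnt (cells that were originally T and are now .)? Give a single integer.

Step 1: +6 fires, +2 burnt (F count now 6)
Step 2: +8 fires, +6 burnt (F count now 8)
Step 3: +3 fires, +8 burnt (F count now 3)
Step 4: +1 fires, +3 burnt (F count now 1)
Step 5: +0 fires, +1 burnt (F count now 0)
Fire out after step 5
Initially T: 19, now '.': 24
Total burnt (originally-T cells now '.'): 18

Answer: 18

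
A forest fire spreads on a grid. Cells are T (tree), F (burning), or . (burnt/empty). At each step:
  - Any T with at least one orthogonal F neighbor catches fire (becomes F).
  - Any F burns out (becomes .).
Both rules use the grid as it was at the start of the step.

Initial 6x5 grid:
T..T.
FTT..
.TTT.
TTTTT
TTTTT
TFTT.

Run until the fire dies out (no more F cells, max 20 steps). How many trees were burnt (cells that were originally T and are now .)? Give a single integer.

Step 1: +5 fires, +2 burnt (F count now 5)
Step 2: +6 fires, +5 burnt (F count now 6)
Step 3: +4 fires, +6 burnt (F count now 4)
Step 4: +3 fires, +4 burnt (F count now 3)
Step 5: +1 fires, +3 burnt (F count now 1)
Step 6: +0 fires, +1 burnt (F count now 0)
Fire out after step 6
Initially T: 20, now '.': 29
Total burnt (originally-T cells now '.'): 19

Answer: 19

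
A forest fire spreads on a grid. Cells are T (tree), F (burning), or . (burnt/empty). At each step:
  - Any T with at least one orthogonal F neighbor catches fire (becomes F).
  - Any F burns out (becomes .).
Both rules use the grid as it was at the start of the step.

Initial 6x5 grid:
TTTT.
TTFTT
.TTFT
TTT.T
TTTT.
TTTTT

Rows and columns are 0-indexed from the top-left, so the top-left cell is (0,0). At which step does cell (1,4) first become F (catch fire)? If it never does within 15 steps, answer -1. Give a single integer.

Step 1: cell (1,4)='T' (+5 fires, +2 burnt)
Step 2: cell (1,4)='F' (+7 fires, +5 burnt)
  -> target ignites at step 2
Step 3: cell (1,4)='.' (+3 fires, +7 burnt)
Step 4: cell (1,4)='.' (+4 fires, +3 burnt)
Step 5: cell (1,4)='.' (+3 fires, +4 burnt)
Step 6: cell (1,4)='.' (+2 fires, +3 burnt)
Step 7: cell (1,4)='.' (+0 fires, +2 burnt)
  fire out at step 7

2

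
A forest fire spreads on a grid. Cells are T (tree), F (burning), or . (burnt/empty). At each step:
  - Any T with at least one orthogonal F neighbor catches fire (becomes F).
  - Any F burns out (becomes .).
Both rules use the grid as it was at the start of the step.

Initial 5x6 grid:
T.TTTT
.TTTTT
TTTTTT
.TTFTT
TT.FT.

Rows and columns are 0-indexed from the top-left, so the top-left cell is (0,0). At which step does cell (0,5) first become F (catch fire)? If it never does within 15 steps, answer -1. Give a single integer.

Step 1: cell (0,5)='T' (+4 fires, +2 burnt)
Step 2: cell (0,5)='T' (+5 fires, +4 burnt)
Step 3: cell (0,5)='T' (+6 fires, +5 burnt)
Step 4: cell (0,5)='T' (+6 fires, +6 burnt)
Step 5: cell (0,5)='F' (+1 fires, +6 burnt)
  -> target ignites at step 5
Step 6: cell (0,5)='.' (+0 fires, +1 burnt)
  fire out at step 6

5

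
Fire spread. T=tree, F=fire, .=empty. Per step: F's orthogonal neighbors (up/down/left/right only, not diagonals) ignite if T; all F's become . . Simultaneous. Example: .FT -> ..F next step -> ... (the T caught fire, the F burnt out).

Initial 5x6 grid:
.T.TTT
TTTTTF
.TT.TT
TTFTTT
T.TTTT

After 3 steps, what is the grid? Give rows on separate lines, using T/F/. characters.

Step 1: 7 trees catch fire, 2 burn out
  .T.TTF
  TTTTF.
  .TF.TF
  TF.FTT
  T.FTTT
Step 2: 9 trees catch fire, 7 burn out
  .T.TF.
  TTFF..
  .F..F.
  F...FF
  T..FTT
Step 3: 5 trees catch fire, 9 burn out
  .T.F..
  TF....
  ......
  ......
  F...FF

.T.F..
TF....
......
......
F...FF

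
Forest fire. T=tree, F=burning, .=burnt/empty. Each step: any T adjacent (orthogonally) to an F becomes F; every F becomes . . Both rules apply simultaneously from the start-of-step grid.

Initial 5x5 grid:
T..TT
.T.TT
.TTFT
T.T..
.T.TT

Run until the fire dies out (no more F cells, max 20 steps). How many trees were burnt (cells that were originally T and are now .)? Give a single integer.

Step 1: +3 fires, +1 burnt (F count now 3)
Step 2: +4 fires, +3 burnt (F count now 4)
Step 3: +2 fires, +4 burnt (F count now 2)
Step 4: +0 fires, +2 burnt (F count now 0)
Fire out after step 4
Initially T: 14, now '.': 20
Total burnt (originally-T cells now '.'): 9

Answer: 9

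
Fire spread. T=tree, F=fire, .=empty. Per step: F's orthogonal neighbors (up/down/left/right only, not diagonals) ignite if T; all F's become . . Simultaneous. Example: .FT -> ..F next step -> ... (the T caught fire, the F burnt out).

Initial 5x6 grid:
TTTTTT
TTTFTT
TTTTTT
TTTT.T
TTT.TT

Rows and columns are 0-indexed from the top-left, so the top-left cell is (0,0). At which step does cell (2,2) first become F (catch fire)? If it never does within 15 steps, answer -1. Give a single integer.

Step 1: cell (2,2)='T' (+4 fires, +1 burnt)
Step 2: cell (2,2)='F' (+7 fires, +4 burnt)
  -> target ignites at step 2
Step 3: cell (2,2)='.' (+6 fires, +7 burnt)
Step 4: cell (2,2)='.' (+5 fires, +6 burnt)
Step 5: cell (2,2)='.' (+3 fires, +5 burnt)
Step 6: cell (2,2)='.' (+2 fires, +3 burnt)
Step 7: cell (2,2)='.' (+0 fires, +2 burnt)
  fire out at step 7

2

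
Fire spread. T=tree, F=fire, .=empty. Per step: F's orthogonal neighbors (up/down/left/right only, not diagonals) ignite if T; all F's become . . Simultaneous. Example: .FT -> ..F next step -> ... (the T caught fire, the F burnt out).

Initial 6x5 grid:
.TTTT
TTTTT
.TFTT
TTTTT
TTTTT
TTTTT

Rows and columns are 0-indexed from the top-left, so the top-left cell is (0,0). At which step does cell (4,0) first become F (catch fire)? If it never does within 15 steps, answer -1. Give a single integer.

Step 1: cell (4,0)='T' (+4 fires, +1 burnt)
Step 2: cell (4,0)='T' (+7 fires, +4 burnt)
Step 3: cell (4,0)='T' (+9 fires, +7 burnt)
Step 4: cell (4,0)='F' (+5 fires, +9 burnt)
  -> target ignites at step 4
Step 5: cell (4,0)='.' (+2 fires, +5 burnt)
Step 6: cell (4,0)='.' (+0 fires, +2 burnt)
  fire out at step 6

4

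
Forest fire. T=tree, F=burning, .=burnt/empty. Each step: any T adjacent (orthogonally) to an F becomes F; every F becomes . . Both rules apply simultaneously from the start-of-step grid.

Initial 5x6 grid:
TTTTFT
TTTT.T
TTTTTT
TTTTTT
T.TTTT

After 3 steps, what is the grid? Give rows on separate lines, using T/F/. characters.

Step 1: 2 trees catch fire, 1 burn out
  TTTF.F
  TTTT.T
  TTTTTT
  TTTTTT
  T.TTTT
Step 2: 3 trees catch fire, 2 burn out
  TTF...
  TTTF.F
  TTTTTT
  TTTTTT
  T.TTTT
Step 3: 4 trees catch fire, 3 burn out
  TF....
  TTF...
  TTTFTF
  TTTTTT
  T.TTTT

TF....
TTF...
TTTFTF
TTTTTT
T.TTTT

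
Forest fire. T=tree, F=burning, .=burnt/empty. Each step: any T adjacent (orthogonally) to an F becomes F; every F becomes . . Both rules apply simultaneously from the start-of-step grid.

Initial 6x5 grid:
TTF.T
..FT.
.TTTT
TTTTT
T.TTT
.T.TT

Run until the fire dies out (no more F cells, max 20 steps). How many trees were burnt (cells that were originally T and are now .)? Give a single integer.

Answer: 18

Derivation:
Step 1: +3 fires, +2 burnt (F count now 3)
Step 2: +4 fires, +3 burnt (F count now 4)
Step 3: +4 fires, +4 burnt (F count now 4)
Step 4: +3 fires, +4 burnt (F count now 3)
Step 5: +3 fires, +3 burnt (F count now 3)
Step 6: +1 fires, +3 burnt (F count now 1)
Step 7: +0 fires, +1 burnt (F count now 0)
Fire out after step 7
Initially T: 20, now '.': 28
Total burnt (originally-T cells now '.'): 18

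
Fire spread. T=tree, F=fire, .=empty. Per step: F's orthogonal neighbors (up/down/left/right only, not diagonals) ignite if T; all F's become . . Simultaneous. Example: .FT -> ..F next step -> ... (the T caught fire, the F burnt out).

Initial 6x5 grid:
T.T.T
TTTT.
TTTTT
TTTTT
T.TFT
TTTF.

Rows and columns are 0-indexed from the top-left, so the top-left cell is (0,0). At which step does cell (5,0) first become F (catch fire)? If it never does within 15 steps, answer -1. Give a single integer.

Step 1: cell (5,0)='T' (+4 fires, +2 burnt)
Step 2: cell (5,0)='T' (+4 fires, +4 burnt)
Step 3: cell (5,0)='F' (+5 fires, +4 burnt)
  -> target ignites at step 3
Step 4: cell (5,0)='.' (+4 fires, +5 burnt)
Step 5: cell (5,0)='.' (+3 fires, +4 burnt)
Step 6: cell (5,0)='.' (+1 fires, +3 burnt)
Step 7: cell (5,0)='.' (+1 fires, +1 burnt)
Step 8: cell (5,0)='.' (+0 fires, +1 burnt)
  fire out at step 8

3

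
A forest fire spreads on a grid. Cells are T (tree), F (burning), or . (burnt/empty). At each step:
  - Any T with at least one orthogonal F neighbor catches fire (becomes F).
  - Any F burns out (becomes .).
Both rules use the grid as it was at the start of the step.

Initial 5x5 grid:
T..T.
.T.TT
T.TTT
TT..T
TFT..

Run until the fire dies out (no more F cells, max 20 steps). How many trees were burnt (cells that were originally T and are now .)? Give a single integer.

Answer: 5

Derivation:
Step 1: +3 fires, +1 burnt (F count now 3)
Step 2: +1 fires, +3 burnt (F count now 1)
Step 3: +1 fires, +1 burnt (F count now 1)
Step 4: +0 fires, +1 burnt (F count now 0)
Fire out after step 4
Initially T: 14, now '.': 16
Total burnt (originally-T cells now '.'): 5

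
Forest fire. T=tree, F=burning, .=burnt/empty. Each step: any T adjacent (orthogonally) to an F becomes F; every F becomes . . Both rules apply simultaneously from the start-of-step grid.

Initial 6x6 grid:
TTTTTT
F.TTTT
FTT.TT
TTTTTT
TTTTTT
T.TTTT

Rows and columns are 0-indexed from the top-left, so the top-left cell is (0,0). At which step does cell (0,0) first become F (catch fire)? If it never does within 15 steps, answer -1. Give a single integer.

Step 1: cell (0,0)='F' (+3 fires, +2 burnt)
  -> target ignites at step 1
Step 2: cell (0,0)='.' (+4 fires, +3 burnt)
Step 3: cell (0,0)='.' (+5 fires, +4 burnt)
Step 4: cell (0,0)='.' (+4 fires, +5 burnt)
Step 5: cell (0,0)='.' (+5 fires, +4 burnt)
Step 6: cell (0,0)='.' (+6 fires, +5 burnt)
Step 7: cell (0,0)='.' (+3 fires, +6 burnt)
Step 8: cell (0,0)='.' (+1 fires, +3 burnt)
Step 9: cell (0,0)='.' (+0 fires, +1 burnt)
  fire out at step 9

1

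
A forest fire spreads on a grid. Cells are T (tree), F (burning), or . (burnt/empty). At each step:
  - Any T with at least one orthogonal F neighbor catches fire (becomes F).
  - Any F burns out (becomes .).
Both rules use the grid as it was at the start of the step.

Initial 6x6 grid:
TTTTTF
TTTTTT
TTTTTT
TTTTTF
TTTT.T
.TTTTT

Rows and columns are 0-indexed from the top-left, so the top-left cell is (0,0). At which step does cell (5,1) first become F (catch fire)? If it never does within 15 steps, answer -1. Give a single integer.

Step 1: cell (5,1)='T' (+5 fires, +2 burnt)
Step 2: cell (5,1)='T' (+5 fires, +5 burnt)
Step 3: cell (5,1)='T' (+6 fires, +5 burnt)
Step 4: cell (5,1)='T' (+6 fires, +6 burnt)
Step 5: cell (5,1)='T' (+6 fires, +6 burnt)
Step 6: cell (5,1)='F' (+4 fires, +6 burnt)
  -> target ignites at step 6
Step 7: cell (5,1)='.' (+0 fires, +4 burnt)
  fire out at step 7

6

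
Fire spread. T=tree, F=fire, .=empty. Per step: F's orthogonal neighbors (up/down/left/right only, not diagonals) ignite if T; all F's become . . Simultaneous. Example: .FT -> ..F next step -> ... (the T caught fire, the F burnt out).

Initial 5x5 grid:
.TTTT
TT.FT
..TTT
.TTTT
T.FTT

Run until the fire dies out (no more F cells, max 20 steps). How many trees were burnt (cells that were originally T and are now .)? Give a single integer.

Answer: 16

Derivation:
Step 1: +5 fires, +2 burnt (F count now 5)
Step 2: +7 fires, +5 burnt (F count now 7)
Step 3: +2 fires, +7 burnt (F count now 2)
Step 4: +1 fires, +2 burnt (F count now 1)
Step 5: +1 fires, +1 burnt (F count now 1)
Step 6: +0 fires, +1 burnt (F count now 0)
Fire out after step 6
Initially T: 17, now '.': 24
Total burnt (originally-T cells now '.'): 16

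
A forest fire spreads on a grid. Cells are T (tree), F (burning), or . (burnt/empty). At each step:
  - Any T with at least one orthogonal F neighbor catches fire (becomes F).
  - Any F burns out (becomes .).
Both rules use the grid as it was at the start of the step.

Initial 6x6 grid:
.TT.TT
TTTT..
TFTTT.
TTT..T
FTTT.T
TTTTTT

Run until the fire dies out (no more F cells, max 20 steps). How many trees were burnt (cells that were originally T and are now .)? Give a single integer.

Step 1: +7 fires, +2 burnt (F count now 7)
Step 2: +7 fires, +7 burnt (F count now 7)
Step 3: +5 fires, +7 burnt (F count now 5)
Step 4: +1 fires, +5 burnt (F count now 1)
Step 5: +1 fires, +1 burnt (F count now 1)
Step 6: +1 fires, +1 burnt (F count now 1)
Step 7: +1 fires, +1 burnt (F count now 1)
Step 8: +1 fires, +1 burnt (F count now 1)
Step 9: +0 fires, +1 burnt (F count now 0)
Fire out after step 9
Initially T: 26, now '.': 34
Total burnt (originally-T cells now '.'): 24

Answer: 24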